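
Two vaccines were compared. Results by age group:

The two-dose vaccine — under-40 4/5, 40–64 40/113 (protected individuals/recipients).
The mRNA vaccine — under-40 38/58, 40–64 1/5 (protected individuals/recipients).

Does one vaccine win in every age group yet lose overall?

Yes

Under-40: the two-dose vaccine 4/5 = 80.0%, the mRNA vaccine 38/58 = 65.5% → the two-dose vaccine
40–64: the two-dose vaccine 40/113 = 35.4%, the mRNA vaccine 1/5 = 20.0% → the two-dose vaccine
Overall: the two-dose vaccine 44/118 = 37.3%, the mRNA vaccine 39/63 = 61.9% → the mRNA vaccine
The two-dose vaccine wins each age group but the mRNA vaccine wins overall — the comparison reverses. The two-dose vaccine's recipients skew toward 40–64, which has a lower base rate.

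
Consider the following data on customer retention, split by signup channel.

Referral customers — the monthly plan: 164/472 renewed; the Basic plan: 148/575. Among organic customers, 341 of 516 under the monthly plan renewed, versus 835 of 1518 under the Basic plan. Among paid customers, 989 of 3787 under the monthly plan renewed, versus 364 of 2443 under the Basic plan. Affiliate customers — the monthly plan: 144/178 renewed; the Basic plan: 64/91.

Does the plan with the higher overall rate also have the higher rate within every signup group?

Yes

Referral: the monthly plan 164/472 = 34.7%, the Basic plan 148/575 = 25.7% → the monthly plan
Organic: the monthly plan 341/516 = 66.1%, the Basic plan 835/1518 = 55.0% → the monthly plan
Paid: the monthly plan 989/3787 = 26.1%, the Basic plan 364/2443 = 14.9% → the monthly plan
Affiliate: the monthly plan 144/178 = 80.9%, the Basic plan 64/91 = 70.3% → the monthly plan
Overall: the monthly plan 1638/4953 = 33.1%, the Basic plan 1411/4627 = 30.5% → the monthly plan
The monthly plan wins overall and in every signup group — no reversal.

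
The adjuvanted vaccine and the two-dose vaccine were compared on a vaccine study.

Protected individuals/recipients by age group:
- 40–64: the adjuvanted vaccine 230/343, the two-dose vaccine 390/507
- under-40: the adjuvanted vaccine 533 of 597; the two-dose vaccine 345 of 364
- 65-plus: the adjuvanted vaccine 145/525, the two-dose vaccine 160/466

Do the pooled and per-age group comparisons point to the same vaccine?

Yes

40–64: the adjuvanted vaccine 230/343 = 67.1%, the two-dose vaccine 390/507 = 76.9% → the two-dose vaccine
Under-40: the adjuvanted vaccine 533/597 = 89.3%, the two-dose vaccine 345/364 = 94.8% → the two-dose vaccine
65-plus: the adjuvanted vaccine 145/525 = 27.6%, the two-dose vaccine 160/466 = 34.3% → the two-dose vaccine
Overall: the adjuvanted vaccine 908/1465 = 62.0%, the two-dose vaccine 895/1337 = 66.9% → the two-dose vaccine
The two-dose vaccine wins overall and in every age group — no reversal.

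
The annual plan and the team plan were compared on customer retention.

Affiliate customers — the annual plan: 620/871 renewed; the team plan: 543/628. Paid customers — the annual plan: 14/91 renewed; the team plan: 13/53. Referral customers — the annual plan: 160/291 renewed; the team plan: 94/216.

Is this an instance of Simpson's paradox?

Affiliate: the annual plan 620/871 = 71.2%, the team plan 543/628 = 86.5% → the team plan
Paid: the annual plan 14/91 = 15.4%, the team plan 13/53 = 24.5% → the team plan
Referral: the annual plan 160/291 = 55.0%, the team plan 94/216 = 43.5% → the annual plan
Overall: the annual plan 794/1253 = 63.4%, the team plan 650/897 = 72.5% → the team plan
Neither sweeps: the annual plan wins 1 of 3 groups, the team plan wins 2. The team plan wins overall but not every group — no Simpson reversal.

No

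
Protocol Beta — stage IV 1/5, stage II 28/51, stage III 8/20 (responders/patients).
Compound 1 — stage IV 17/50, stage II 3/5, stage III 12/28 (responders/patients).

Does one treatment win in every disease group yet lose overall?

Yes

Stage IV: Protocol Beta 1/5 = 20.0%, Compound 1 17/50 = 34.0% → Compound 1
Stage II: Protocol Beta 28/51 = 54.9%, Compound 1 3/5 = 60.0% → Compound 1
Stage III: Protocol Beta 8/20 = 40.0%, Compound 1 12/28 = 42.9% → Compound 1
Overall: Protocol Beta 37/76 = 48.7%, Compound 1 32/83 = 38.6% → Protocol Beta
Compound 1 wins each disease group but Protocol Beta wins overall — the comparison reverses. Compound 1's patients skew toward stage IV, which has a lower base rate.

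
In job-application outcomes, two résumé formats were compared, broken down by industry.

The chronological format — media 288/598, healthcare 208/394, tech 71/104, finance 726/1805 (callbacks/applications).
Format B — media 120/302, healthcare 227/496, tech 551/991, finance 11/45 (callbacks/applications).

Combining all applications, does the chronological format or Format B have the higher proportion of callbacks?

Media: the chronological format 288/598 = 48.2%, Format B 120/302 = 39.7% → the chronological format
Healthcare: the chronological format 208/394 = 52.8%, Format B 227/496 = 45.8% → the chronological format
Tech: the chronological format 71/104 = 68.3%, Format B 551/991 = 55.6% → the chronological format
Finance: the chronological format 726/1805 = 40.2%, Format B 11/45 = 24.4% → the chronological format
Overall: the chronological format 1293/2901 = 44.6%, Format B 909/1834 = 49.6% → Format B
(The chronological format wins every industry group but Format B wins overall — the chronological format's applications skew toward the low-rate finance group.)

Format B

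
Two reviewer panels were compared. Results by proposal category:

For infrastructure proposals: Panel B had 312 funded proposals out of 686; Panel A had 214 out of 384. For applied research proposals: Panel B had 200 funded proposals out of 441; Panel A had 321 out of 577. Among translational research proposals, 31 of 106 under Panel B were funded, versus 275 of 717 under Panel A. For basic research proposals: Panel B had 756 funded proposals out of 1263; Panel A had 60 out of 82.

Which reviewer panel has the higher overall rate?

Panel B

Infrastructure: Panel B 312/686 = 45.5%, Panel A 214/384 = 55.7% → Panel A
Applied research: Panel B 200/441 = 45.4%, Panel A 321/577 = 55.6% → Panel A
Translational research: Panel B 31/106 = 29.2%, Panel A 275/717 = 38.4% → Panel A
Basic research: Panel B 756/1263 = 59.9%, Panel A 60/82 = 73.2% → Panel A
Overall: Panel B 1299/2496 = 52.0%, Panel A 870/1760 = 49.4% → Panel B
(Panel A wins every proposal group but Panel B wins overall — Panel A's proposals skew toward the low-rate translational research group.)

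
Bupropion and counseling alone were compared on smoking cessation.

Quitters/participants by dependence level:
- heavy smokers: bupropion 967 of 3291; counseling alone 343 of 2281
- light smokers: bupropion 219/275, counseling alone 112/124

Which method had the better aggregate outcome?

Heavy smokers: bupropion 967/3291 = 29.4%, counseling alone 343/2281 = 15.0% → bupropion
Light smokers: bupropion 219/275 = 79.6%, counseling alone 112/124 = 90.3% → counseling alone
Overall: bupropion 1186/3566 = 33.3%, counseling alone 455/2405 = 18.9% → bupropion
(Neither sweeps every dependence group, but bupropion has the higher pooled rate.)

bupropion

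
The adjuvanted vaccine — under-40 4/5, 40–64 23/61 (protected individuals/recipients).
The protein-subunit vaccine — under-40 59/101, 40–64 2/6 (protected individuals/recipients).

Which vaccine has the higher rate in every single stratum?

the adjuvanted vaccine

Under-40: the adjuvanted vaccine 4/5 = 80.0%, the protein-subunit vaccine 59/101 = 58.4% → the adjuvanted vaccine
40–64: the adjuvanted vaccine 23/61 = 37.7%, the protein-subunit vaccine 2/6 = 33.3% → the adjuvanted vaccine
The adjuvanted vaccine has the higher rate in both groups.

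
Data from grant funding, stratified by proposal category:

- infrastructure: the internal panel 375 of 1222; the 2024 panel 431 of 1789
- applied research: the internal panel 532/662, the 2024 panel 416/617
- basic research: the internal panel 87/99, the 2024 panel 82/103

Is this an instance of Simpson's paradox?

No

Infrastructure: the internal panel 375/1222 = 30.7%, the 2024 panel 431/1789 = 24.1% → the internal panel
Applied research: the internal panel 532/662 = 80.4%, the 2024 panel 416/617 = 67.4% → the internal panel
Basic research: the internal panel 87/99 = 87.9%, the 2024 panel 82/103 = 79.6% → the internal panel
Overall: the internal panel 994/1983 = 50.1%, the 2024 panel 929/2509 = 37.0% → the internal panel
The internal panel wins overall and in every proposal group — no reversal.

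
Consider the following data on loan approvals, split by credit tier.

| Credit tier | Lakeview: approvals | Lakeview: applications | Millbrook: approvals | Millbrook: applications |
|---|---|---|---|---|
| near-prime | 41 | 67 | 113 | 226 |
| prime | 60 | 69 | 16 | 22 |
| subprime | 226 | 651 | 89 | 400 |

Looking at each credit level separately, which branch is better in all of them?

Near-prime: Lakeview 41/67 = 61.2%, Millbrook 113/226 = 50.0% → Lakeview
Prime: Lakeview 60/69 = 87.0%, Millbrook 16/22 = 72.7% → Lakeview
Subprime: Lakeview 226/651 = 34.7%, Millbrook 89/400 = 22.2% → Lakeview
Lakeview has the higher rate in all 3 groups.

Lakeview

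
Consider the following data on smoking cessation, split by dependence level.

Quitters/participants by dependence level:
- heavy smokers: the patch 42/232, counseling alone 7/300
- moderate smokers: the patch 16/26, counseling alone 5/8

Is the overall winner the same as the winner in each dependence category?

No

Heavy smokers: the patch 42/232 = 18.1%, counseling alone 7/300 = 2.3% → the patch
Moderate smokers: the patch 16/26 = 61.5%, counseling alone 5/8 = 62.5% → counseling alone
Overall: the patch 58/258 = 22.5%, counseling alone 12/308 = 3.9% → the patch
Neither sweeps: the patch wins 1 of 2 groups, counseling alone wins 1. The patch wins overall but not every group — no Simpson reversal.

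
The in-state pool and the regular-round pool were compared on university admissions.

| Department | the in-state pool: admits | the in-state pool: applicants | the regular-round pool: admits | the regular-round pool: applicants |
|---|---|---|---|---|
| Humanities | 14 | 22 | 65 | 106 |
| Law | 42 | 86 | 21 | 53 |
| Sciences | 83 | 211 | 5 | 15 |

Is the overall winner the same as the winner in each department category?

Humanities: the in-state pool 14/22 = 63.6%, the regular-round pool 65/106 = 61.3% → the in-state pool
Law: the in-state pool 42/86 = 48.8%, the regular-round pool 21/53 = 39.6% → the in-state pool
Sciences: the in-state pool 83/211 = 39.3%, the regular-round pool 5/15 = 33.3% → the in-state pool
Overall: the in-state pool 139/319 = 43.6%, the regular-round pool 91/174 = 52.3% → the regular-round pool
The in-state pool wins each department group but the regular-round pool wins overall — the comparison reverses. The in-state pool's applicants skew toward Sciences, which has a lower base rate.

No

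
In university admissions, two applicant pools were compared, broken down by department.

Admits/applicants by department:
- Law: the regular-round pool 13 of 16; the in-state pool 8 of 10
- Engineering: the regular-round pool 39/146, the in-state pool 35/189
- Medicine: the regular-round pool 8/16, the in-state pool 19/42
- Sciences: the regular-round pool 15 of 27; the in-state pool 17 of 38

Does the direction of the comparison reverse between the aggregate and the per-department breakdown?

Law: the regular-round pool 13/16 = 81.2%, the in-state pool 8/10 = 80.0% → the regular-round pool
Engineering: the regular-round pool 39/146 = 26.7%, the in-state pool 35/189 = 18.5% → the regular-round pool
Medicine: the regular-round pool 8/16 = 50.0%, the in-state pool 19/42 = 45.2% → the regular-round pool
Sciences: the regular-round pool 15/27 = 55.6%, the in-state pool 17/38 = 44.7% → the regular-round pool
Overall: the regular-round pool 75/205 = 36.6%, the in-state pool 79/279 = 28.3% → the regular-round pool
The regular-round pool wins overall and in every department group — no reversal.

No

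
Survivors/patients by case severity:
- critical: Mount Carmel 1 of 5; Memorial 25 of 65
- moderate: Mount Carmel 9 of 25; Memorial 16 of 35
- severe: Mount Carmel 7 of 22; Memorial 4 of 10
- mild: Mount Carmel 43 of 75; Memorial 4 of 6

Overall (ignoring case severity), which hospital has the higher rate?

Critical: Mount Carmel 1/5 = 20.0%, Memorial 25/65 = 38.5% → Memorial
Moderate: Mount Carmel 9/25 = 36.0%, Memorial 16/35 = 45.7% → Memorial
Severe: Mount Carmel 7/22 = 31.8%, Memorial 4/10 = 40.0% → Memorial
Mild: Mount Carmel 43/75 = 57.3%, Memorial 4/6 = 66.7% → Memorial
Overall: Mount Carmel 60/127 = 47.2%, Memorial 49/116 = 42.2% → Mount Carmel
(Memorial wins every case group but Mount Carmel wins overall — Memorial's patients skew toward the low-rate critical group.)

Mount Carmel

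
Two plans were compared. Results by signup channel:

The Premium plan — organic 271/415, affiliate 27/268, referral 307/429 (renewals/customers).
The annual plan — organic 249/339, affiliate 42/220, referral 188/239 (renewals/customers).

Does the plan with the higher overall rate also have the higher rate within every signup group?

Yes

Organic: the Premium plan 271/415 = 65.3%, the annual plan 249/339 = 73.5% → the annual plan
Affiliate: the Premium plan 27/268 = 10.1%, the annual plan 42/220 = 19.1% → the annual plan
Referral: the Premium plan 307/429 = 71.6%, the annual plan 188/239 = 78.7% → the annual plan
Overall: the Premium plan 605/1112 = 54.4%, the annual plan 479/798 = 60.0% → the annual plan
The annual plan wins overall and in every signup group — no reversal.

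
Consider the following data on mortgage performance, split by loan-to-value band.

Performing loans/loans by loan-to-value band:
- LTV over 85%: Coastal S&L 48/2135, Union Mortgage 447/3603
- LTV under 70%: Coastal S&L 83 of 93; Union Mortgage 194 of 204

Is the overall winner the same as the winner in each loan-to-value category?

LTV over 85%: Coastal S&L 48/2135 = 2.2%, Union Mortgage 447/3603 = 12.4% → Union Mortgage
LTV under 70%: Coastal S&L 83/93 = 89.2%, Union Mortgage 194/204 = 95.1% → Union Mortgage
Overall: Coastal S&L 131/2228 = 5.9%, Union Mortgage 641/3807 = 16.8% → Union Mortgage
Union Mortgage wins overall and in every loan-to-value group — no reversal.

Yes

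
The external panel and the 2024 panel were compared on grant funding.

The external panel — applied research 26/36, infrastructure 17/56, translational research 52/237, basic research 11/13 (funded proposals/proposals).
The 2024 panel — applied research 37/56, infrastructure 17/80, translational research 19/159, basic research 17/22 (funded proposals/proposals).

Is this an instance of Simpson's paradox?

Applied research: the external panel 26/36 = 72.2%, the 2024 panel 37/56 = 66.1% → the external panel
Infrastructure: the external panel 17/56 = 30.4%, the 2024 panel 17/80 = 21.2% → the external panel
Translational research: the external panel 52/237 = 21.9%, the 2024 panel 19/159 = 11.9% → the external panel
Basic research: the external panel 11/13 = 84.6%, the 2024 panel 17/22 = 77.3% → the external panel
Overall: the external panel 106/342 = 31.0%, the 2024 panel 90/317 = 28.4% → the external panel
The external panel wins overall and in every proposal group — no reversal.

No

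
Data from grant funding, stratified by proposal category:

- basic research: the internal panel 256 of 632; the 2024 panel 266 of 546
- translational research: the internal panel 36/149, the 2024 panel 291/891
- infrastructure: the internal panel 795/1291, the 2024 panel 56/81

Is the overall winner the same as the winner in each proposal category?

No

Basic research: the internal panel 256/632 = 40.5%, the 2024 panel 266/546 = 48.7% → the 2024 panel
Translational research: the internal panel 36/149 = 24.2%, the 2024 panel 291/891 = 32.7% → the 2024 panel
Infrastructure: the internal panel 795/1291 = 61.6%, the 2024 panel 56/81 = 69.1% → the 2024 panel
Overall: the internal panel 1087/2072 = 52.5%, the 2024 panel 613/1518 = 40.4% → the internal panel
The 2024 panel wins each proposal group but the internal panel wins overall — the comparison reverses. The 2024 panel's proposals skew toward translational research, which has a lower base rate.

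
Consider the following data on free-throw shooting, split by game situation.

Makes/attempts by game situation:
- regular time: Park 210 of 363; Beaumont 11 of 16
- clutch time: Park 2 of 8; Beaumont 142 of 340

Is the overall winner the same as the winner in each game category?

No

Regular time: Park 210/363 = 57.9%, Beaumont 11/16 = 68.8% → Beaumont
Clutch time: Park 2/8 = 25.0%, Beaumont 142/340 = 41.8% → Beaumont
Overall: Park 212/371 = 57.1%, Beaumont 153/356 = 43.0% → Park
Beaumont wins each game group but Park wins overall — the comparison reverses. Beaumont's attempts skew toward clutch time, which has a lower base rate.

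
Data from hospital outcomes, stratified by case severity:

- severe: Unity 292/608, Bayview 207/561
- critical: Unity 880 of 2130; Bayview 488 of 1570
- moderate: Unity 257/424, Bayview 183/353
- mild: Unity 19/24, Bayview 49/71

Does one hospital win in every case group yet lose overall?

Severe: Unity 292/608 = 48.0%, Bayview 207/561 = 36.9% → Unity
Critical: Unity 880/2130 = 41.3%, Bayview 488/1570 = 31.1% → Unity
Moderate: Unity 257/424 = 60.6%, Bayview 183/353 = 51.8% → Unity
Mild: Unity 19/24 = 79.2%, Bayview 49/71 = 69.0% → Unity
Overall: Unity 1448/3186 = 45.4%, Bayview 927/2555 = 36.3% → Unity
Unity wins overall and in every case group — no reversal.

No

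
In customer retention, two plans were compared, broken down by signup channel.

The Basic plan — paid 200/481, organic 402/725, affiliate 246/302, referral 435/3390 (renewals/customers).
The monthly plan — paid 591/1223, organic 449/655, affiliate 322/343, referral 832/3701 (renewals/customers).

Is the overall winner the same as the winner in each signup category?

Paid: the Basic plan 200/481 = 41.6%, the monthly plan 591/1223 = 48.3% → the monthly plan
Organic: the Basic plan 402/725 = 55.4%, the monthly plan 449/655 = 68.5% → the monthly plan
Affiliate: the Basic plan 246/302 = 81.5%, the monthly plan 322/343 = 93.9% → the monthly plan
Referral: the Basic plan 435/3390 = 12.8%, the monthly plan 832/3701 = 22.5% → the monthly plan
Overall: the Basic plan 1283/4898 = 26.2%, the monthly plan 2194/5922 = 37.0% → the monthly plan
The monthly plan wins overall and in every signup group — no reversal.

Yes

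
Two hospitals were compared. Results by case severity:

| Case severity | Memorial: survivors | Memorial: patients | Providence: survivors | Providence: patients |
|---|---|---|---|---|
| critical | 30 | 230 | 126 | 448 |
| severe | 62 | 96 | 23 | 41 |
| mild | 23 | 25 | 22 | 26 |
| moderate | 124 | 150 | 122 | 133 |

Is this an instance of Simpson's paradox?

No

Critical: Memorial 30/230 = 13.0%, Providence 126/448 = 28.1% → Providence
Severe: Memorial 62/96 = 64.6%, Providence 23/41 = 56.1% → Memorial
Mild: Memorial 23/25 = 92.0%, Providence 22/26 = 84.6% → Memorial
Moderate: Memorial 124/150 = 82.7%, Providence 122/133 = 91.7% → Providence
Overall: Memorial 239/501 = 47.7%, Providence 293/648 = 45.2% → Memorial
Neither sweeps: Memorial wins 2 of 4 groups, Providence wins 2. Memorial wins overall but not every group — no Simpson reversal.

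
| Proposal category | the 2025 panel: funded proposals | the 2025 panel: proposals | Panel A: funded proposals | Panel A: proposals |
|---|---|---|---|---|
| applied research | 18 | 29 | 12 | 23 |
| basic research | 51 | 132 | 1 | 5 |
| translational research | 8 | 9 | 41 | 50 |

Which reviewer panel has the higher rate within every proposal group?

the 2025 panel

Applied research: the 2025 panel 18/29 = 62.1%, Panel A 12/23 = 52.2% → the 2025 panel
Basic research: the 2025 panel 51/132 = 38.6%, Panel A 1/5 = 20.0% → the 2025 panel
Translational research: the 2025 panel 8/9 = 88.9%, Panel A 41/50 = 82.0% → the 2025 panel
The 2025 panel has the higher rate in all 3 groups.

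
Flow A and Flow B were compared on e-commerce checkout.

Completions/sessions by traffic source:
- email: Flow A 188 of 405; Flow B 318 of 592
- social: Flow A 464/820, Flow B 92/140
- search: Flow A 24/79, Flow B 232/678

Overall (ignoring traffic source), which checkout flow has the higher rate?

Email: Flow A 188/405 = 46.4%, Flow B 318/592 = 53.7% → Flow B
Social: Flow A 464/820 = 56.6%, Flow B 92/140 = 65.7% → Flow B
Search: Flow A 24/79 = 30.4%, Flow B 232/678 = 34.2% → Flow B
Overall: Flow A 676/1304 = 51.8%, Flow B 642/1410 = 45.5% → Flow A
(Flow B wins every traffic group but Flow A wins overall — Flow B's sessions skew toward the low-rate search group.)

Flow A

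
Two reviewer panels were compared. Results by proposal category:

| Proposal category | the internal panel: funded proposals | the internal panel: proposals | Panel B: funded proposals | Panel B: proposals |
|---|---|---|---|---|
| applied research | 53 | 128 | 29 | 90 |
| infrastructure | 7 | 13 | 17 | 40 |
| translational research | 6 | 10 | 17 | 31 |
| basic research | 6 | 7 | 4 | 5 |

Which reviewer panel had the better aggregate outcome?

Applied research: the internal panel 53/128 = 41.4%, Panel B 29/90 = 32.2% → the internal panel
Infrastructure: the internal panel 7/13 = 53.8%, Panel B 17/40 = 42.5% → the internal panel
Translational research: the internal panel 6/10 = 60.0%, Panel B 17/31 = 54.8% → the internal panel
Basic research: the internal panel 6/7 = 85.7%, Panel B 4/5 = 80.0% → the internal panel
Overall: the internal panel 72/158 = 45.6%, Panel B 67/166 = 40.4% → the internal panel

the internal panel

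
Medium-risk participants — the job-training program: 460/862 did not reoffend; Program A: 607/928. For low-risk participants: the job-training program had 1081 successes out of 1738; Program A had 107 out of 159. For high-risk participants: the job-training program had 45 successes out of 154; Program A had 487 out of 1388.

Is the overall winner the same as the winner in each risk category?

No

Medium-risk: the job-training program 460/862 = 53.4%, Program A 607/928 = 65.4% → Program A
Low-risk: the job-training program 1081/1738 = 62.2%, Program A 107/159 = 67.3% → Program A
High-risk: the job-training program 45/154 = 29.2%, Program A 487/1388 = 35.1% → Program A
Overall: the job-training program 1586/2754 = 57.6%, Program A 1201/2475 = 48.5% → the job-training program
Program A wins each risk group but the job-training program wins overall — the comparison reverses. Program A's participants skew toward high-risk, which has a lower base rate.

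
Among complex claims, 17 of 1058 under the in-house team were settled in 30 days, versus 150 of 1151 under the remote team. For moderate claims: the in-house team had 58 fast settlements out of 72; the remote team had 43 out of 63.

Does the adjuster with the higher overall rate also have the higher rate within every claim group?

Complex: the in-house team 17/1058 = 1.6%, the remote team 150/1151 = 13.0% → the remote team
Moderate: the in-house team 58/72 = 80.6%, the remote team 43/63 = 68.3% → the in-house team
Overall: the in-house team 75/1130 = 6.6%, the remote team 193/1214 = 15.9% → the remote team
Neither sweeps: the in-house team wins 1 of 2 groups, the remote team wins 1. The remote team wins overall but not every group — no Simpson reversal.

No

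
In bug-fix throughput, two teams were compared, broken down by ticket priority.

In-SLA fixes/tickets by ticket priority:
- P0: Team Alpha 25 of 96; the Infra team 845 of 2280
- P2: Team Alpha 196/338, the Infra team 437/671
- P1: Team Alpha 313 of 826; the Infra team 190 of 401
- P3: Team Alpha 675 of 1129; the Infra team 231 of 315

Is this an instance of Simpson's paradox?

P0: Team Alpha 25/96 = 26.0%, the Infra team 845/2280 = 37.1% → the Infra team
P2: Team Alpha 196/338 = 58.0%, the Infra team 437/671 = 65.1% → the Infra team
P1: Team Alpha 313/826 = 37.9%, the Infra team 190/401 = 47.4% → the Infra team
P3: Team Alpha 675/1129 = 59.8%, the Infra team 231/315 = 73.3% → the Infra team
Overall: Team Alpha 1209/2389 = 50.6%, the Infra team 1703/3667 = 46.4% → Team Alpha
The Infra team wins each ticket group but Team Alpha wins overall — the comparison reverses. The Infra team's tickets skew toward P0, which has a lower base rate.

Yes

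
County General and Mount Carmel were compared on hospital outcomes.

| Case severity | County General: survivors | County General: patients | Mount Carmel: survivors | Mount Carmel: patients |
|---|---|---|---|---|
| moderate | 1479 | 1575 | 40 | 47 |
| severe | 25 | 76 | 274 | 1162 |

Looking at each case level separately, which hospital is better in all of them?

Moderate: County General 1479/1575 = 93.9%, Mount Carmel 40/47 = 85.1% → County General
Severe: County General 25/76 = 32.9%, Mount Carmel 274/1162 = 23.6% → County General
County General has the higher rate in both groups.

County General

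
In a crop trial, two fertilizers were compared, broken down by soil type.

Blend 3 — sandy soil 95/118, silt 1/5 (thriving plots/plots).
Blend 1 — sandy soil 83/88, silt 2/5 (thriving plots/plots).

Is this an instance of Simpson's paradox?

Sandy soil: Blend 3 95/118 = 80.5%, Blend 1 83/88 = 94.3% → Blend 1
Silt: Blend 3 1/5 = 20.0%, Blend 1 2/5 = 40.0% → Blend 1
Overall: Blend 3 96/123 = 78.0%, Blend 1 85/93 = 91.4% → Blend 1
Blend 1 wins overall and in every soil group — no reversal.

No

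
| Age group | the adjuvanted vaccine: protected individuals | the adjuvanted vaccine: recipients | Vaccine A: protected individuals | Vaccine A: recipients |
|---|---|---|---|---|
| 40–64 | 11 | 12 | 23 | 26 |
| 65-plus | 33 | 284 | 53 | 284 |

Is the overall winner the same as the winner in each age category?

No

40–64: the adjuvanted vaccine 11/12 = 91.7%, Vaccine A 23/26 = 88.5% → the adjuvanted vaccine
65-plus: the adjuvanted vaccine 33/284 = 11.6%, Vaccine A 53/284 = 18.7% → Vaccine A
Overall: the adjuvanted vaccine 44/296 = 14.9%, Vaccine A 76/310 = 24.5% → Vaccine A
Neither sweeps: the adjuvanted vaccine wins 1 of 2 groups, Vaccine A wins 1. Vaccine A wins overall but not every group — no Simpson reversal.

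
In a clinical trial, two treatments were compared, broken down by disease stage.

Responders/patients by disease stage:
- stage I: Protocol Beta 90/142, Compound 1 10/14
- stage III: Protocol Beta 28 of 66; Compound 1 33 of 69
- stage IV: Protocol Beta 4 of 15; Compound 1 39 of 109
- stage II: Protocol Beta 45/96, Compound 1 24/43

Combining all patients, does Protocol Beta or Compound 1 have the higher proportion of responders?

Protocol Beta

Stage I: Protocol Beta 90/142 = 63.4%, Compound 1 10/14 = 71.4% → Compound 1
Stage III: Protocol Beta 28/66 = 42.4%, Compound 1 33/69 = 47.8% → Compound 1
Stage IV: Protocol Beta 4/15 = 26.7%, Compound 1 39/109 = 35.8% → Compound 1
Stage II: Protocol Beta 45/96 = 46.9%, Compound 1 24/43 = 55.8% → Compound 1
Overall: Protocol Beta 167/319 = 52.4%, Compound 1 106/235 = 45.1% → Protocol Beta
(Compound 1 wins every disease group but Protocol Beta wins overall — Compound 1's patients skew toward the low-rate stage IV group.)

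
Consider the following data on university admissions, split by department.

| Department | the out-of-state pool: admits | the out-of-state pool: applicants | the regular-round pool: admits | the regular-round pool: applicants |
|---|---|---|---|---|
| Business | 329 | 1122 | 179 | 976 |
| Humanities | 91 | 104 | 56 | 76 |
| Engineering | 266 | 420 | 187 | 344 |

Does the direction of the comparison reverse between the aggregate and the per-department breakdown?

No

Business: the out-of-state pool 329/1122 = 29.3%, the regular-round pool 179/976 = 18.3% → the out-of-state pool
Humanities: the out-of-state pool 91/104 = 87.5%, the regular-round pool 56/76 = 73.7% → the out-of-state pool
Engineering: the out-of-state pool 266/420 = 63.3%, the regular-round pool 187/344 = 54.4% → the out-of-state pool
Overall: the out-of-state pool 686/1646 = 41.7%, the regular-round pool 422/1396 = 30.2% → the out-of-state pool
The out-of-state pool wins overall and in every department group — no reversal.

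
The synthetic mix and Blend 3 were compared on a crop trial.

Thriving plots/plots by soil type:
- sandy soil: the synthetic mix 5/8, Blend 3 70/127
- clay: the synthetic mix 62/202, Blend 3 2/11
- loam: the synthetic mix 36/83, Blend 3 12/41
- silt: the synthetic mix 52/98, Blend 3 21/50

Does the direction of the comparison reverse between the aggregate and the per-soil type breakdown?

Yes

Sandy soil: the synthetic mix 5/8 = 62.5%, Blend 3 70/127 = 55.1% → the synthetic mix
Clay: the synthetic mix 62/202 = 30.7%, Blend 3 2/11 = 18.2% → the synthetic mix
Loam: the synthetic mix 36/83 = 43.4%, Blend 3 12/41 = 29.3% → the synthetic mix
Silt: the synthetic mix 52/98 = 53.1%, Blend 3 21/50 = 42.0% → the synthetic mix
Overall: the synthetic mix 155/391 = 39.6%, Blend 3 105/229 = 45.9% → Blend 3
The synthetic mix wins each soil group but Blend 3 wins overall — the comparison reverses. The synthetic mix's plots skew toward clay, which has a lower base rate.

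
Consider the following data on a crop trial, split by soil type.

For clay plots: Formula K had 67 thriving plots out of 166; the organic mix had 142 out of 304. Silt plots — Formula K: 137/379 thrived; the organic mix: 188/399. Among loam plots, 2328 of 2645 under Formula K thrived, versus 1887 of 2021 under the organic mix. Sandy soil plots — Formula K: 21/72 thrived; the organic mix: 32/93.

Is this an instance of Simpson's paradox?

No

Clay: Formula K 67/166 = 40.4%, the organic mix 142/304 = 46.7% → the organic mix
Silt: Formula K 137/379 = 36.1%, the organic mix 188/399 = 47.1% → the organic mix
Loam: Formula K 2328/2645 = 88.0%, the organic mix 1887/2021 = 93.4% → the organic mix
Sandy soil: Formula K 21/72 = 29.2%, the organic mix 32/93 = 34.4% → the organic mix
Overall: Formula K 2553/3262 = 78.3%, the organic mix 2249/2817 = 79.8% → the organic mix
The organic mix wins overall and in every soil group — no reversal.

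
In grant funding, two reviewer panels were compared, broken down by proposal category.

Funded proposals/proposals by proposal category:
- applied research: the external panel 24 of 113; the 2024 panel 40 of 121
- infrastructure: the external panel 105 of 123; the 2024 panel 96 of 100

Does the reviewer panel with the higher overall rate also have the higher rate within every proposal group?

Yes

Applied research: the external panel 24/113 = 21.2%, the 2024 panel 40/121 = 33.1% → the 2024 panel
Infrastructure: the external panel 105/123 = 85.4%, the 2024 panel 96/100 = 96.0% → the 2024 panel
Overall: the external panel 129/236 = 54.7%, the 2024 panel 136/221 = 61.5% → the 2024 panel
The 2024 panel wins overall and in every proposal group — no reversal.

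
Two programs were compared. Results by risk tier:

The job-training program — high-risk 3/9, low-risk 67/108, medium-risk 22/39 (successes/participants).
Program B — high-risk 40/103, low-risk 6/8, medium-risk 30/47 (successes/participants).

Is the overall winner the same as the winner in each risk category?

No

High-risk: the job-training program 3/9 = 33.3%, Program B 40/103 = 38.8% → Program B
Low-risk: the job-training program 67/108 = 62.0%, Program B 6/8 = 75.0% → Program B
Medium-risk: the job-training program 22/39 = 56.4%, Program B 30/47 = 63.8% → Program B
Overall: the job-training program 92/156 = 59.0%, Program B 76/158 = 48.1% → the job-training program
Program B wins each risk group but the job-training program wins overall — the comparison reverses. Program B's participants skew toward high-risk, which has a lower base rate.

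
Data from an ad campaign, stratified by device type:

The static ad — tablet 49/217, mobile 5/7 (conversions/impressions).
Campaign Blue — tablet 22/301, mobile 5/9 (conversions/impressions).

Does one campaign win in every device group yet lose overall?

Tablet: the static ad 49/217 = 22.6%, Campaign Blue 22/301 = 7.3% → the static ad
Mobile: the static ad 5/7 = 71.4%, Campaign Blue 5/9 = 55.6% → the static ad
Overall: the static ad 54/224 = 24.1%, Campaign Blue 27/310 = 8.7% → the static ad
The static ad wins overall and in every device group — no reversal.

No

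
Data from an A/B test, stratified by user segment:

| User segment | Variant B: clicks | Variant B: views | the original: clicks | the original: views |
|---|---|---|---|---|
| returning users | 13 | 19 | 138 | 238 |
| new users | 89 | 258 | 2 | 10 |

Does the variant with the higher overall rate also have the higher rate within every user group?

Returning users: Variant B 13/19 = 68.4%, the original 138/238 = 58.0% → Variant B
New users: Variant B 89/258 = 34.5%, the original 2/10 = 20.0% → Variant B
Overall: Variant B 102/277 = 36.8%, the original 140/248 = 56.5% → the original
Variant B wins each user group but the original wins overall — the comparison reverses. Variant B's views skew toward new users, which has a lower base rate.

No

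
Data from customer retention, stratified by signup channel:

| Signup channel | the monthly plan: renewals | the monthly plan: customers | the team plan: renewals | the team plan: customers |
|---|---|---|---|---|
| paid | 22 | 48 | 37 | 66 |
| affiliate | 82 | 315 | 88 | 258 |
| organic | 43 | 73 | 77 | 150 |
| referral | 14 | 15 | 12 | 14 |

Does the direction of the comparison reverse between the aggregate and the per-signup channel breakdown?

No

Paid: the monthly plan 22/48 = 45.8%, the team plan 37/66 = 56.1% → the team plan
Affiliate: the monthly plan 82/315 = 26.0%, the team plan 88/258 = 34.1% → the team plan
Organic: the monthly plan 43/73 = 58.9%, the team plan 77/150 = 51.3% → the monthly plan
Referral: the monthly plan 14/15 = 93.3%, the team plan 12/14 = 85.7% → the monthly plan
Overall: the monthly plan 161/451 = 35.7%, the team plan 214/488 = 43.9% → the team plan
Neither sweeps: the monthly plan wins 2 of 4 groups, the team plan wins 2. The team plan wins overall but not every group — no Simpson reversal.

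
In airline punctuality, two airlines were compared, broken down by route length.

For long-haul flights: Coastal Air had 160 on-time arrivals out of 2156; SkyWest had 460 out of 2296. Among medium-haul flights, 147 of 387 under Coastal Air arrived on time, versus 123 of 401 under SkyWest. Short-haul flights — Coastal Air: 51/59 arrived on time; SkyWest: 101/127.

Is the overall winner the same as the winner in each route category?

Long-haul: Coastal Air 160/2156 = 7.4%, SkyWest 460/2296 = 20.0% → SkyWest
Medium-haul: Coastal Air 147/387 = 38.0%, SkyWest 123/401 = 30.7% → Coastal Air
Short-haul: Coastal Air 51/59 = 86.4%, SkyWest 101/127 = 79.5% → Coastal Air
Overall: Coastal Air 358/2602 = 13.8%, SkyWest 684/2824 = 24.2% → SkyWest
Neither sweeps: Coastal Air wins 2 of 3 groups, SkyWest wins 1. SkyWest wins overall but not every group — no Simpson reversal.

No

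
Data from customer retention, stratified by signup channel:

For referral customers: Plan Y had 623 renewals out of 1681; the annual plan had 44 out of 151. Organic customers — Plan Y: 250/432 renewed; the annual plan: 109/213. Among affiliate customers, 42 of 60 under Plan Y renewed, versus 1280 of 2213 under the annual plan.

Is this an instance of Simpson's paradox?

Yes

Referral: Plan Y 623/1681 = 37.1%, the annual plan 44/151 = 29.1% → Plan Y
Organic: Plan Y 250/432 = 57.9%, the annual plan 109/213 = 51.2% → Plan Y
Affiliate: Plan Y 42/60 = 70.0%, the annual plan 1280/2213 = 57.8% → Plan Y
Overall: Plan Y 915/2173 = 42.1%, the annual plan 1433/2577 = 55.6% → the annual plan
Plan Y wins each signup group but the annual plan wins overall — the comparison reverses. Plan Y's customers skew toward referral, which has a lower base rate.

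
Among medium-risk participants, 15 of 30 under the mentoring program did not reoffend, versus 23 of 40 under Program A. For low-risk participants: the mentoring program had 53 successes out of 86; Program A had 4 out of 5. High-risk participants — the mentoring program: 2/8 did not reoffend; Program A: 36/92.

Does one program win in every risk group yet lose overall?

Medium-risk: the mentoring program 15/30 = 50.0%, Program A 23/40 = 57.5% → Program A
Low-risk: the mentoring program 53/86 = 61.6%, Program A 4/5 = 80.0% → Program A
High-risk: the mentoring program 2/8 = 25.0%, Program A 36/92 = 39.1% → Program A
Overall: the mentoring program 70/124 = 56.5%, Program A 63/137 = 46.0% → the mentoring program
Program A wins each risk group but the mentoring program wins overall — the comparison reverses. Program A's participants skew toward high-risk, which has a lower base rate.

Yes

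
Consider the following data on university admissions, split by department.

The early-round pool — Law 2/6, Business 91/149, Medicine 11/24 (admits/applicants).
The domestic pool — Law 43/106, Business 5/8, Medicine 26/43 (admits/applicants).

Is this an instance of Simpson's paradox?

Law: the early-round pool 2/6 = 33.3%, the domestic pool 43/106 = 40.6% → the domestic pool
Business: the early-round pool 91/149 = 61.1%, the domestic pool 5/8 = 62.5% → the domestic pool
Medicine: the early-round pool 11/24 = 45.8%, the domestic pool 26/43 = 60.5% → the domestic pool
Overall: the early-round pool 104/179 = 58.1%, the domestic pool 74/157 = 47.1% → the early-round pool
The domestic pool wins each department group but the early-round pool wins overall — the comparison reverses. The domestic pool's applicants skew toward Law, which has a lower base rate.

Yes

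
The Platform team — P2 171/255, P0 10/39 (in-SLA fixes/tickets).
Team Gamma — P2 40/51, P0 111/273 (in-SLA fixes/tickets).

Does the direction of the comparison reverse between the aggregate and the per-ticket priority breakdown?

Yes

P2: the Platform team 171/255 = 67.1%, Team Gamma 40/51 = 78.4% → Team Gamma
P0: the Platform team 10/39 = 25.6%, Team Gamma 111/273 = 40.7% → Team Gamma
Overall: the Platform team 181/294 = 61.6%, Team Gamma 151/324 = 46.6% → the Platform team
Team Gamma wins each ticket group but the Platform team wins overall — the comparison reverses. Team Gamma's tickets skew toward P0, which has a lower base rate.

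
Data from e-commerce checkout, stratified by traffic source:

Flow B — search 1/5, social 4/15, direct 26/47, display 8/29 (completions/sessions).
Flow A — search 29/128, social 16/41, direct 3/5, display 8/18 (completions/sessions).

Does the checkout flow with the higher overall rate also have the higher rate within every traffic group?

No

Search: Flow B 1/5 = 20.0%, Flow A 29/128 = 22.7% → Flow A
Social: Flow B 4/15 = 26.7%, Flow A 16/41 = 39.0% → Flow A
Direct: Flow B 26/47 = 55.3%, Flow A 3/5 = 60.0% → Flow A
Display: Flow B 8/29 = 27.6%, Flow A 8/18 = 44.4% → Flow A
Overall: Flow B 39/96 = 40.6%, Flow A 56/192 = 29.2% → Flow B
Flow A wins each traffic group but Flow B wins overall — the comparison reverses. Flow A's sessions skew toward search, which has a lower base rate.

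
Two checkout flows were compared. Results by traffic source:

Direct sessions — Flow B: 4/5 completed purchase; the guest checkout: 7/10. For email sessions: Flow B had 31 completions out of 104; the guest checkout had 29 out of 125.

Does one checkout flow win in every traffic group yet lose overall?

No

Direct: Flow B 4/5 = 80.0%, the guest checkout 7/10 = 70.0% → Flow B
Email: Flow B 31/104 = 29.8%, the guest checkout 29/125 = 23.2% → Flow B
Overall: Flow B 35/109 = 32.1%, the guest checkout 36/135 = 26.7% → Flow B
Flow B wins overall and in every traffic group — no reversal.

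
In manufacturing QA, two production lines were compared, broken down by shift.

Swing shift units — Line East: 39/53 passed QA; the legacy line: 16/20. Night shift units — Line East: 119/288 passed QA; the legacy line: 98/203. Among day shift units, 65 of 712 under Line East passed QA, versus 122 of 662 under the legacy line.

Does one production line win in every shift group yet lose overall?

Swing shift: Line East 39/53 = 73.6%, the legacy line 16/20 = 80.0% → the legacy line
Night shift: Line East 119/288 = 41.3%, the legacy line 98/203 = 48.3% → the legacy line
Day shift: Line East 65/712 = 9.1%, the legacy line 122/662 = 18.4% → the legacy line
Overall: Line East 223/1053 = 21.2%, the legacy line 236/885 = 26.7% → the legacy line
The legacy line wins overall and in every shift group — no reversal.

No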